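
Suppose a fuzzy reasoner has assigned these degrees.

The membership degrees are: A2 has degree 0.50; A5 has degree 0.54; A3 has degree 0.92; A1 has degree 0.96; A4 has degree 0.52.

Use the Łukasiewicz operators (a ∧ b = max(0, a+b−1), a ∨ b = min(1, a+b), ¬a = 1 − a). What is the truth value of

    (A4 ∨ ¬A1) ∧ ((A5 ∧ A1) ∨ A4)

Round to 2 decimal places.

¬A1 = 1 − 0.96 = 0.04
A4 ∨ ¬A1 = min(1, a+b) on (0.52, 0.04) = 0.56
A5 ∧ A1 = max(0, a+b−1) on (0.54, 0.96) = 0.50
(A5 ∧ A1) ∨ A4 = min(1, a+b) on (0.50, 0.52) = 1.00
(A4 ∨ ¬A1) ∧ ((A5 ∧ A1) ∨ A4) = max(0, a+b−1) on (0.56, 1.00) = 0.56

0.56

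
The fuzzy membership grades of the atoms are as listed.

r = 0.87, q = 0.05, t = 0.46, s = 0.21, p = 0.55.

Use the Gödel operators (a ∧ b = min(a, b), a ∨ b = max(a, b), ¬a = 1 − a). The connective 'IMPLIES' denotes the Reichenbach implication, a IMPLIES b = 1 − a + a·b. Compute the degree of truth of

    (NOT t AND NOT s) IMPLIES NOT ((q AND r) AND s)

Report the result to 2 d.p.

NOT t = 1 − 0.46 = 0.54
NOT s = 1 − 0.21 = 0.79
NOT t AND NOT s = min(a, b) on (0.54, 0.79) = 0.54
q AND r = min(a, b) on (0.05, 0.87) = 0.05
(q AND r) AND s = min(a, b) on (0.05, 0.21) = 0.05
NOT ((q AND r) AND s) = 1 − 0.05 = 0.95
(NOT t AND NOT s) IMPLIES NOT ((q AND r) AND s)  [Reichenbach: 1 − a + a·b] with a=0.54, b=0.95 → 0.97

0.97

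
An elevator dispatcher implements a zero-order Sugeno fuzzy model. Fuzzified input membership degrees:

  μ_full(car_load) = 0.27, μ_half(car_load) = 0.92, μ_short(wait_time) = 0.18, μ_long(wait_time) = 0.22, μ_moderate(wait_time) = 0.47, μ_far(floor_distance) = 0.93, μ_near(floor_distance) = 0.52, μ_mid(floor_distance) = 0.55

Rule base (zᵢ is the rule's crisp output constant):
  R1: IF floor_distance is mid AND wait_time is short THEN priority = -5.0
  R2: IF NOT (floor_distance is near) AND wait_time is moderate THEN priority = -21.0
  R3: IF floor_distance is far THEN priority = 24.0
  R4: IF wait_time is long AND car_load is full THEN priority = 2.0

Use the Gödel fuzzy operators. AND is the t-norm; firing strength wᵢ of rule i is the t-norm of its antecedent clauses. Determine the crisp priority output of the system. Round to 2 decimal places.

R1 (z=-5.0): mid=0.55, short=0.18; AND[min(a, b)] → w = 0.18
R2 (z=-21.0): ¬near=1−0.52=0.48, moderate=0.47; AND[min(a, b)] → w = 0.47
R3 (z=24.0): far=0.93 → w = 0.93
R4 (z=2.0): long=0.22, full=0.27; AND[min(a, b)] → w = 0.22
Weighted average = (0.18·-5.0 + 0.47·-21.0 + 0.93·24.0 + 0.22·2.0) / (0.18 + 0.47 + 0.93 + 0.22)
  = 11.9900 / 1.8000 = 6.66

6.66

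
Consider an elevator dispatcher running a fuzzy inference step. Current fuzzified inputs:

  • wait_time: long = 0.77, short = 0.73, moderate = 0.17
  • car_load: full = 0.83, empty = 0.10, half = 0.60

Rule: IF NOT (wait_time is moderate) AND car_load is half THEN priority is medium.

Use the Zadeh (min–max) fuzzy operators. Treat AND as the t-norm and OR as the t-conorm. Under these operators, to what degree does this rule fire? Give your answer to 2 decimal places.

firing strength: ¬moderate=1−0.17=0.83, half=0.60; AND[min(a, b)] → w = 0.60

0.60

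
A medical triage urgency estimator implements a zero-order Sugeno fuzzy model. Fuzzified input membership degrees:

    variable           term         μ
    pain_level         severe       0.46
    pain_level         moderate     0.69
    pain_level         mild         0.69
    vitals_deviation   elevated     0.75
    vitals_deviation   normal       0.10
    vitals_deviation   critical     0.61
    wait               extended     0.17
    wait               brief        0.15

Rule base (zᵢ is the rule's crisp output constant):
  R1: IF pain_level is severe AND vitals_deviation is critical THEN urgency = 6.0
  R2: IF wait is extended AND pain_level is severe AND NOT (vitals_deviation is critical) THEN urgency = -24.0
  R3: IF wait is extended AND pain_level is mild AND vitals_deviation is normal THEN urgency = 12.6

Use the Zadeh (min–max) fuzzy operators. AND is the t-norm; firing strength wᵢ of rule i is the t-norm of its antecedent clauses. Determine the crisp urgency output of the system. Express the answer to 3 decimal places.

-0.082

R1 (z=6.0): severe=0.46, critical=0.61; AND[min(a, b)] → w = 0.46
R2 (z=-24.0): extended=0.17, severe=0.46, ¬critical=1−0.61=0.39; AND[min(a, b)] → w = 0.17
R3 (z=12.6): extended=0.17, mild=0.69, normal=0.10; AND[min(a, b)] → w = 0.10
Weighted average = (0.46·6.0 + 0.17·-24.0 + 0.10·12.6) / (0.46 + 0.17 + 0.10)
  = -0.0600 / 0.7300 = -0.082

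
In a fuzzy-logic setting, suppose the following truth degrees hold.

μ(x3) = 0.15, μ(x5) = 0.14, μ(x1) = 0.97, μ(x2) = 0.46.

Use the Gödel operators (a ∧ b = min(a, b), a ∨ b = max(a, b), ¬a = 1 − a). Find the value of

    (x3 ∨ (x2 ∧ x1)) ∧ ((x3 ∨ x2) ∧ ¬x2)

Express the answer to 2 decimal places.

x2 ∧ x1 = min(a, b) on (0.46, 0.97) = 0.46
x3 ∨ (x2 ∧ x1) = max(a, b) on (0.15, 0.46) = 0.46
x3 ∨ x2 = max(a, b) on (0.15, 0.46) = 0.46
¬x2 = 1 − 0.46 = 0.54
(x3 ∨ x2) ∧ ¬x2 = min(a, b) on (0.46, 0.54) = 0.46
(x3 ∨ (x2 ∧ x1)) ∧ ((x3 ∨ x2) ∧ ¬x2) = min(a, b) on (0.46, 0.46) = 0.46

0.46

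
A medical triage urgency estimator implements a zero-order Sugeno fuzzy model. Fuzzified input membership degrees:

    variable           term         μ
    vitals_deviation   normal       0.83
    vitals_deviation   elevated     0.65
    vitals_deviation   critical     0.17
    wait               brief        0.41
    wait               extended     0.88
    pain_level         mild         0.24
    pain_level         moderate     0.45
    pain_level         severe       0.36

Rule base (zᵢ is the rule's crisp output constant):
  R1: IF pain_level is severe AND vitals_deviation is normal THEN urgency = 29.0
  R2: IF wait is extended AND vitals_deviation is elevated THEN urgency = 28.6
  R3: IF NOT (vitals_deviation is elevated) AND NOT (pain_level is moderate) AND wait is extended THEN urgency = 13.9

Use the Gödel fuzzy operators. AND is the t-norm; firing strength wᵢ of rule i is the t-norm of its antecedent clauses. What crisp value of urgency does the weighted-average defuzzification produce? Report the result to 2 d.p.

R1 (z=29.0): severe=0.36, normal=0.83; AND[min(a, b)] → w = 0.36
R2 (z=28.6): extended=0.88, elevated=0.65; AND[min(a, b)] → w = 0.65
R3 (z=13.9): ¬elevated=1−0.65=0.35, ¬moderate=1−0.45=0.55, extended=0.88; AND[min(a, b)] → w = 0.35
Weighted average = (0.36·29.0 + 0.65·28.6 + 0.35·13.9) / (0.36 + 0.65 + 0.35)
  = 33.8950 / 1.3600 = 24.92

24.92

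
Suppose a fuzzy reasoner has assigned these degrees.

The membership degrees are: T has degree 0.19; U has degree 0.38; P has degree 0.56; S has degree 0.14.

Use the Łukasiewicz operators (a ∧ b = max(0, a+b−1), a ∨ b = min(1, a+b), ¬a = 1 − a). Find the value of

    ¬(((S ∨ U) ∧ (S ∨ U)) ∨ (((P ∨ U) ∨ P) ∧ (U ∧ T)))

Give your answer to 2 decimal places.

0.96

S ∨ U = min(1, a+b) on (0.14, 0.38) = 0.52
S ∨ U = min(1, a+b) on (0.14, 0.38) = 0.52
(S ∨ U) ∧ (S ∨ U) = max(0, a+b−1) on (0.52, 0.52) = 0.04
P ∨ U = min(1, a+b) on (0.56, 0.38) = 0.94
(P ∨ U) ∨ P = min(1, a+b) on (0.94, 0.56) = 1.00
U ∧ T = max(0, a+b−1) on (0.38, 0.19) = 0.00
((P ∨ U) ∨ P) ∧ (U ∧ T) = max(0, a+b−1) on (1.00, 0.00) = 0.00
((S ∨ U) ∧ (S ∨ U)) ∨ (((P ∨ U) ∨ P) ∧ (U ∧ T)) = min(1, a+b) on (0.04, 0.00) = 0.04
¬(((S ∨ U) ∧ (S ∨ U)) ∨ (((P ∨ U) ∨ P) ∧ (U ∧ T))) = 1 − 0.04 = 0.96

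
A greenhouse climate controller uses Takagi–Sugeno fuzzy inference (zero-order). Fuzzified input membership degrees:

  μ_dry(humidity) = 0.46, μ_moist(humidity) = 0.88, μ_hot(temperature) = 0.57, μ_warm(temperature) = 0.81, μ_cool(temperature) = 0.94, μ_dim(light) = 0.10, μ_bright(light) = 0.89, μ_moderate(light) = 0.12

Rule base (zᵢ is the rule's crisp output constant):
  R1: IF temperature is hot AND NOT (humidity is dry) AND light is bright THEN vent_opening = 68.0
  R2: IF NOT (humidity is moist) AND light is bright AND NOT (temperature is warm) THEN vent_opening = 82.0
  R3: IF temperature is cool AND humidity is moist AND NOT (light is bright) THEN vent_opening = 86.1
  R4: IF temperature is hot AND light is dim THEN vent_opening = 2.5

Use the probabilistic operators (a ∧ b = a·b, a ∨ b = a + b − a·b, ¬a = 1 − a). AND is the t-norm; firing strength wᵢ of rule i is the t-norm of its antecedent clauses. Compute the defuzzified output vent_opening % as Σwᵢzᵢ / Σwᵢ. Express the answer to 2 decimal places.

R1 (z=68.0): hot=0.57, ¬dry=1−0.46=0.54, bright=0.89; AND[a·b] → w = 0.2739
R2 (z=82.0): ¬moist=1−0.88=0.12, bright=0.89, ¬warm=1−0.81=0.19; AND[a·b] → w = 0.0203
R3 (z=86.1): cool=0.94, moist=0.88, ¬bright=1−0.89=0.11; AND[a·b] → w = 0.0910
R4 (z=2.5): hot=0.57, dim=0.10; AND[a·b] → w = 0.0570
Weighted average = (0.2739·68.0 + 0.0203·82.0 + 0.0910·86.1 + 0.0570·2.5) / (0.2739 + 0.0203 + 0.0910 + 0.0570)
  = 28.2689 / 0.4422 = 63.92

63.92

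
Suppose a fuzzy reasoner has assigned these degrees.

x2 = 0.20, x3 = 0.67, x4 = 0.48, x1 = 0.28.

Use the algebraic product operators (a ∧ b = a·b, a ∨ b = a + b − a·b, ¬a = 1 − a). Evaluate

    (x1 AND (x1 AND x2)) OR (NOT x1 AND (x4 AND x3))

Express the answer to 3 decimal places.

0.244

x1 AND x2 = a·b on (0.2800, 0.2000) = 0.0560
x1 AND (x1 AND x2) = a·b on (0.2800, 0.0560) = 0.0157
NOT x1 = 1 − 0.2800 = 0.7200
x4 AND x3 = a·b on (0.4800, 0.6700) = 0.3216
NOT x1 AND (x4 AND x3) = a·b on (0.7200, 0.3216) = 0.2316
(x1 AND (x1 AND x2)) OR (NOT x1 AND (x4 AND x3)) = a + b − a·b on (0.0157, 0.2316) = 0.2436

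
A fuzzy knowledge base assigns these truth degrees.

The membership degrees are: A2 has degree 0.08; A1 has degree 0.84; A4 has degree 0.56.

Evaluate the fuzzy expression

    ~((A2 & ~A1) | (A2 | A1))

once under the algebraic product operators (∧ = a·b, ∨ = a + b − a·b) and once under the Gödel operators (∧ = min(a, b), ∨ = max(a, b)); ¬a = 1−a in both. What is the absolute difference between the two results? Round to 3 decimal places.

Under algebraic product:
  ~A1 = 1 − 0.8400 = 0.1600
  A2 & ~A1 = a·b on (0.0800, 0.1600) = 0.0128
  A2 | A1 = a + b − a·b on (0.0800, 0.8400) = 0.8528
  (A2 & ~A1) | (A2 | A1) = a + b − a·b on (0.0128, 0.8528) = 0.8547
  ~((A2 & ~A1) | (A2 | A1)) = 1 − 0.8547 = 0.1453
  → value = 0.1453
Under Gödel:
  ~A1 = 1 − 0.84 = 0.16
  A2 & ~A1 = min(a, b) on (0.08, 0.16) = 0.08
  A2 | A1 = max(a, b) on (0.08, 0.84) = 0.84
  (A2 & ~A1) | (A2 | A1) = max(a, b) on (0.08, 0.84) = 0.84
  ~((A2 & ~A1) | (A2 | A1)) = 1 − 0.84 = 0.16
  → value = 0.1600
|0.1453 − 0.1600| = 0.015

0.015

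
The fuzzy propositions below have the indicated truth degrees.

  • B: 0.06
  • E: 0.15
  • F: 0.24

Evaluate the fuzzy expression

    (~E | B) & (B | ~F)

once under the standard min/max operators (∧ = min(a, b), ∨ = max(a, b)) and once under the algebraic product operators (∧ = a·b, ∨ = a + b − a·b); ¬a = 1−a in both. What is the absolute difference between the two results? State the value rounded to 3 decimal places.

0.095

Under standard min/max:
  ~E = 1 − 0.15 = 0.85
  ~E | B = max(a, b) on (0.85, 0.06) = 0.85
  ~F = 1 − 0.24 = 0.76
  B | ~F = max(a, b) on (0.06, 0.76) = 0.76
  (~E | B) & (B | ~F) = min(a, b) on (0.85, 0.76) = 0.76
  → value = 0.7600
Under algebraic product:
  ~E = 1 − 0.1500 = 0.8500
  ~E | B = a + b − a·b on (0.8500, 0.0600) = 0.8590
  ~F = 1 − 0.2400 = 0.7600
  B | ~F = a + b − a·b on (0.0600, 0.7600) = 0.7744
  (~E | B) & (B | ~F) = a·b on (0.8590, 0.7744) = 0.6652
  → value = 0.6652
|0.7600 − 0.6652| = 0.095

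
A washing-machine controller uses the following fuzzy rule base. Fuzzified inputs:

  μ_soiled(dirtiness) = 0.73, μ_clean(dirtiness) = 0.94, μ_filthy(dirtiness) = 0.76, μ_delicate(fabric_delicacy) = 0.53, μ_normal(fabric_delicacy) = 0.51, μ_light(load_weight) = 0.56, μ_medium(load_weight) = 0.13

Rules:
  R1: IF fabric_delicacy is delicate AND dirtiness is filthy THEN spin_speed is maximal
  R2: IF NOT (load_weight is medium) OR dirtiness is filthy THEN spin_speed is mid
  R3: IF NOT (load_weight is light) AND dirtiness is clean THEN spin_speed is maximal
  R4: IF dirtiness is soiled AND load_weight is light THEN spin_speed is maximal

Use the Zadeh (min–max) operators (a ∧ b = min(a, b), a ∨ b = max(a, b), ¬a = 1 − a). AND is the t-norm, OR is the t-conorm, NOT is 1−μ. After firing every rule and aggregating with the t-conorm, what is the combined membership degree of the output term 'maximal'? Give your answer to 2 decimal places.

0.56

R1: delicate=0.53, filthy=0.76; AND[min(a, b)] → w = 0.53
R2: ¬medium=1−0.13=0.87, filthy=0.76; OR[max(a, b)] → w = 0.87
R3: ¬light=1−0.56=0.44, clean=0.94; AND[min(a, b)] → w = 0.44
R4: soiled=0.73, light=0.56; AND[min(a, b)] → w = 0.56
Rules with consequent 'maximal': {R1, R3, R4} → strengths 0.53, 0.44, 0.56
Aggregate via t-conorm [max(a, b)]: 0.56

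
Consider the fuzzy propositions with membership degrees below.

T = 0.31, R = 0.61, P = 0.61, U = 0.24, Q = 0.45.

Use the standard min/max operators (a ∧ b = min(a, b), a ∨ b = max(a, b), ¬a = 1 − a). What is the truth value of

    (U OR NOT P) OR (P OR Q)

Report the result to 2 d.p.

NOT P = 1 − 0.61 = 0.39
U OR NOT P = max(a, b) on (0.24, 0.39) = 0.39
P OR Q = max(a, b) on (0.61, 0.45) = 0.61
(U OR NOT P) OR (P OR Q) = max(a, b) on (0.39, 0.61) = 0.61

0.61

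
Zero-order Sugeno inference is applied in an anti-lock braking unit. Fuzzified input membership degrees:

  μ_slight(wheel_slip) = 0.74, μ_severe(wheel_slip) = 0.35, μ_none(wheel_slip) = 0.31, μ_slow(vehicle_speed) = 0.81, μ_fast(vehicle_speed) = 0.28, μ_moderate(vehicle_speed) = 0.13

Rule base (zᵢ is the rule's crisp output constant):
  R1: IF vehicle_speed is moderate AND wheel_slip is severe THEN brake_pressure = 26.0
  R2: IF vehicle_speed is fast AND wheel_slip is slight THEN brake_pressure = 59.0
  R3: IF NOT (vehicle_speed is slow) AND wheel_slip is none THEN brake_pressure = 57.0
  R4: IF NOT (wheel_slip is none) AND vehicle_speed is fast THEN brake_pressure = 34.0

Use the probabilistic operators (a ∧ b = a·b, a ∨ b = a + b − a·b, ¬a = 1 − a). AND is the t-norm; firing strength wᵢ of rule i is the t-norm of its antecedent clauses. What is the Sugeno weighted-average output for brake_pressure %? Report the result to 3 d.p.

R1 (z=26.0): moderate=0.13, severe=0.35; AND[a·b] → w = 0.0455
R2 (z=59.0): fast=0.28, slight=0.74; AND[a·b] → w = 0.2072
R3 (z=57.0): ¬slow=1−0.81=0.19, none=0.31; AND[a·b] → w = 0.0589
R4 (z=34.0): ¬none=1−0.31=0.69, fast=0.28; AND[a·b] → w = 0.1932
Weighted average = (0.0455·26.0 + 0.2072·59.0 + 0.0589·57.0 + 0.1932·34.0) / (0.0455 + 0.2072 + 0.0589 + 0.1932)
  = 23.3339 / 0.5048 = 46.224

46.224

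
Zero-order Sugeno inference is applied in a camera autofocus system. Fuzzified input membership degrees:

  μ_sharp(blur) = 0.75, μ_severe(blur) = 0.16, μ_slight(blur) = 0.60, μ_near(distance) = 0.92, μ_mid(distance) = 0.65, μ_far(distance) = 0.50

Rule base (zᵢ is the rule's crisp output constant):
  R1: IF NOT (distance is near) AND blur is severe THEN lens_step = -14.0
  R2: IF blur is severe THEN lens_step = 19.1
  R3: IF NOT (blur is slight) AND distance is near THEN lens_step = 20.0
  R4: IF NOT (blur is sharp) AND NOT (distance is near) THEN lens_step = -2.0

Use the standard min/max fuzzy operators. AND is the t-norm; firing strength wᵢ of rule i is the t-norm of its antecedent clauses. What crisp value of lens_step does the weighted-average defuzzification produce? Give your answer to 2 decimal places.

R1 (z=-14.0): ¬near=1−0.92=0.08, severe=0.16; AND[min(a, b)] → w = 0.08
R2 (z=19.1): severe=0.16 → w = 0.16
R3 (z=20.0): ¬slight=1−0.60=0.40, near=0.92; AND[min(a, b)] → w = 0.40
R4 (z=-2.0): ¬sharp=1−0.75=0.25, ¬near=1−0.92=0.08; AND[min(a, b)] → w = 0.08
Weighted average = (0.08·-14.0 + 0.16·19.1 + 0.40·20.0 + 0.08·-2.0) / (0.08 + 0.16 + 0.40 + 0.08)
  = 9.7760 / 0.7200 = 13.58

13.58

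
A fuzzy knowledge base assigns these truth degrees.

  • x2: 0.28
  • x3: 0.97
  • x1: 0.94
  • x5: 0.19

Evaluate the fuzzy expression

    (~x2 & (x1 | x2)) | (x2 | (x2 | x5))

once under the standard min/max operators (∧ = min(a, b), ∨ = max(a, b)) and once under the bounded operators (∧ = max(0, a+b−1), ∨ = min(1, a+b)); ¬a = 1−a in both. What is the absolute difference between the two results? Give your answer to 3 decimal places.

0.280

Under standard min/max:
  ~x2 = 1 − 0.28 = 0.72
  x1 | x2 = max(a, b) on (0.94, 0.28) = 0.94
  ~x2 & (x1 | x2) = min(a, b) on (0.72, 0.94) = 0.72
  x2 | x5 = max(a, b) on (0.28, 0.19) = 0.28
  x2 | (x2 | x5) = max(a, b) on (0.28, 0.28) = 0.28
  (~x2 & (x1 | x2)) | (x2 | (x2 | x5)) = max(a, b) on (0.72, 0.28) = 0.72
  → value = 0.7200
Under bounded:
  ~x2 = 1 − 0.28 = 0.72
  x1 | x2 = min(1, a+b) on (0.94, 0.28) = 1.00
  ~x2 & (x1 | x2) = max(0, a+b−1) on (0.72, 1.00) = 0.72
  x2 | x5 = min(1, a+b) on (0.28, 0.19) = 0.47
  x2 | (x2 | x5) = min(1, a+b) on (0.28, 0.47) = 0.75
  (~x2 & (x1 | x2)) | (x2 | (x2 | x5)) = min(1, a+b) on (0.72, 0.75) = 1.00
  → value = 1.0000
|0.7200 − 1.0000| = 0.280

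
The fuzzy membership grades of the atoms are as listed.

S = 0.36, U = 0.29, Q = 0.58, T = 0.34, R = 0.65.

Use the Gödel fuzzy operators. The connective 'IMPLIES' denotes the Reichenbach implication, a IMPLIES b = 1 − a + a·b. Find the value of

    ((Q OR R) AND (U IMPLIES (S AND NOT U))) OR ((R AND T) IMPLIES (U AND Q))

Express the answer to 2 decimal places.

Q OR R = max(a, b) on (0.58, 0.65) = 0.65
NOT U = 1 − 0.29 = 0.71
S AND NOT U = min(a, b) on (0.36, 0.71) = 0.36
U IMPLIES (S AND NOT U)  [Reichenbach: 1 − a + a·b] with a=0.29, b=0.36 → 0.81
(Q OR R) AND (U IMPLIES (S AND NOT U)) = min(a, b) on (0.65, 0.81) = 0.65
R AND T = min(a, b) on (0.65, 0.34) = 0.34
U AND Q = min(a, b) on (0.29, 0.58) = 0.29
(R AND T) IMPLIES (U AND Q)  [Reichenbach: 1 − a + a·b] with a=0.34, b=0.29 → 0.76
((Q OR R) AND (U IMPLIES (S AND NOT U))) OR ((R AND T) IMPLIES (U AND Q)) = max(a, b) on (0.65, 0.76) = 0.76

0.76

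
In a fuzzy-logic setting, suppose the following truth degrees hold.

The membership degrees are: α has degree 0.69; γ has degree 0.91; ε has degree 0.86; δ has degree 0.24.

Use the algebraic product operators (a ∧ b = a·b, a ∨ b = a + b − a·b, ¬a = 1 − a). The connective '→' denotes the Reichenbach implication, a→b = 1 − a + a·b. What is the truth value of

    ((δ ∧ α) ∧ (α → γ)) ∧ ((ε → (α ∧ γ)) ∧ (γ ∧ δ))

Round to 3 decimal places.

δ ∧ α = a·b on (0.2400, 0.6900) = 0.1656
α → γ  [Reichenbach: 1 − a + a·b] with a=0.6900, b=0.9100 → 0.9379
(δ ∧ α) ∧ (α → γ) = a·b on (0.1656, 0.9379) = 0.1553
α ∧ γ = a·b on (0.6900, 0.9100) = 0.6279
ε → (α ∧ γ)  [Reichenbach: 1 − a + a·b] with a=0.8600, b=0.6279 → 0.6800
γ ∧ δ = a·b on (0.9100, 0.2400) = 0.2184
(ε → (α ∧ γ)) ∧ (γ ∧ δ) = a·b on (0.6800, 0.2184) = 0.1485
((δ ∧ α) ∧ (α → γ)) ∧ ((ε → (α ∧ γ)) ∧ (γ ∧ δ)) = a·b on (0.1553, 0.1485) = 0.0231

0.023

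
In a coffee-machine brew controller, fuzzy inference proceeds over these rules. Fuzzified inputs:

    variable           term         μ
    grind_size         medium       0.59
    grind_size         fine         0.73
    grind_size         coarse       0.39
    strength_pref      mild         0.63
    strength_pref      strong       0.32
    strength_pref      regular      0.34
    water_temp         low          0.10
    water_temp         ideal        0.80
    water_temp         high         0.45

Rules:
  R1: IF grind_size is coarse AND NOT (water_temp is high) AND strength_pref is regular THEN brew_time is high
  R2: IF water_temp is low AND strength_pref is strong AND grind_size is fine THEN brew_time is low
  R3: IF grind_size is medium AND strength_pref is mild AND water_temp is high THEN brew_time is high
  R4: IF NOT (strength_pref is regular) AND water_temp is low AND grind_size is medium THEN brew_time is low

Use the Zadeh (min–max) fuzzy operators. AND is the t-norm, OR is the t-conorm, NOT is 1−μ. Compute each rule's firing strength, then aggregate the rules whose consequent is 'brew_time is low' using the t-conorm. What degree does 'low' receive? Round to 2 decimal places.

R1: coarse=0.39, ¬high=1−0.45=0.55, regular=0.34; AND[min(a, b)] → w = 0.34
R2: low=0.10, strong=0.32, fine=0.73; AND[min(a, b)] → w = 0.10
R3: medium=0.59, mild=0.63, high=0.45; AND[min(a, b)] → w = 0.45
R4: ¬regular=1−0.34=0.66, low=0.10, medium=0.59; AND[min(a, b)] → w = 0.10
Rules with consequent 'low': {R2, R4} → strengths 0.10, 0.10
Aggregate via t-conorm [max(a, b)]: 0.10

0.10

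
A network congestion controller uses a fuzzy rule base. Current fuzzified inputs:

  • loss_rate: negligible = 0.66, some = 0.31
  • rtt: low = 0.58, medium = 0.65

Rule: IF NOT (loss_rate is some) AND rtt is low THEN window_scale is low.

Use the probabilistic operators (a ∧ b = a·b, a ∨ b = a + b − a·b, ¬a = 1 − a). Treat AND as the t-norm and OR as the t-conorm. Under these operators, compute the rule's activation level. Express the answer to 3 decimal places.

firing strength: ¬some=1−0.31=0.69, low=0.58; AND[a·b] → w = 0.4002

0.400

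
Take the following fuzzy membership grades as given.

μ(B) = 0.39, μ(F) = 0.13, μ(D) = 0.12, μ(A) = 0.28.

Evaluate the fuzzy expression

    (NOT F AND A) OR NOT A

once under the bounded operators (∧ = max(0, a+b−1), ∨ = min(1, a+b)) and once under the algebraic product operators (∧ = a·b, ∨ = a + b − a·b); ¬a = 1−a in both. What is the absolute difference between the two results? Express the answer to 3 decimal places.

Under bounded:
  NOT F = 1 − 0.13 = 0.87
  NOT F AND A = max(0, a+b−1) on (0.87, 0.28) = 0.15
  NOT A = 1 − 0.28 = 0.72
  (NOT F AND A) OR NOT A = min(1, a+b) on (0.15, 0.72) = 0.87
  → value = 0.8700
Under algebraic product:
  NOT F = 1 − 0.1300 = 0.8700
  NOT F AND A = a·b on (0.8700, 0.2800) = 0.2436
  NOT A = 1 − 0.2800 = 0.7200
  (NOT F AND A) OR NOT A = a + b − a·b on (0.2436, 0.7200) = 0.7882
  → value = 0.7882
|0.8700 − 0.7882| = 0.082

0.082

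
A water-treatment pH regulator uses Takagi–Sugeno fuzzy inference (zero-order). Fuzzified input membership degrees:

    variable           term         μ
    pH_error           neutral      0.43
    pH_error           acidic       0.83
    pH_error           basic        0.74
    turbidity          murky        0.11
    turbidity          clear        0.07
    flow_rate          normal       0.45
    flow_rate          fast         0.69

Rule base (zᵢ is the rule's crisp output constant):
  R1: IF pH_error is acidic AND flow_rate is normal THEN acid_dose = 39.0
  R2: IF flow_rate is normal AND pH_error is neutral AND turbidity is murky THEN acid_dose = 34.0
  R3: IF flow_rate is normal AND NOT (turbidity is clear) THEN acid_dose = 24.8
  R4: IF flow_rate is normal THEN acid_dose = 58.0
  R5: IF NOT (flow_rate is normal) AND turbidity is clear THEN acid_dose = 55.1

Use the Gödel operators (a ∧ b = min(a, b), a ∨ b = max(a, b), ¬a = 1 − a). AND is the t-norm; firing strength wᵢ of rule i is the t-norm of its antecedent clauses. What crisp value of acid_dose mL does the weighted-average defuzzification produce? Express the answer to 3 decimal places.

40.789

R1 (z=39.0): acidic=0.83, normal=0.45; AND[min(a, b)] → w = 0.45
R2 (z=34.0): normal=0.45, neutral=0.43, murky=0.11; AND[min(a, b)] → w = 0.11
R3 (z=24.8): normal=0.45, ¬clear=1−0.07=0.93; AND[min(a, b)] → w = 0.45
R4 (z=58.0): normal=0.45 → w = 0.45
R5 (z=55.1): ¬normal=1−0.45=0.55, clear=0.07; AND[min(a, b)] → w = 0.07
Weighted average = (0.45·39.0 + 0.11·34.0 + 0.45·24.8 + 0.45·58.0 + 0.07·55.1) / (0.45 + 0.11 + 0.45 + 0.45 + 0.07)
  = 62.4070 / 1.5300 = 40.789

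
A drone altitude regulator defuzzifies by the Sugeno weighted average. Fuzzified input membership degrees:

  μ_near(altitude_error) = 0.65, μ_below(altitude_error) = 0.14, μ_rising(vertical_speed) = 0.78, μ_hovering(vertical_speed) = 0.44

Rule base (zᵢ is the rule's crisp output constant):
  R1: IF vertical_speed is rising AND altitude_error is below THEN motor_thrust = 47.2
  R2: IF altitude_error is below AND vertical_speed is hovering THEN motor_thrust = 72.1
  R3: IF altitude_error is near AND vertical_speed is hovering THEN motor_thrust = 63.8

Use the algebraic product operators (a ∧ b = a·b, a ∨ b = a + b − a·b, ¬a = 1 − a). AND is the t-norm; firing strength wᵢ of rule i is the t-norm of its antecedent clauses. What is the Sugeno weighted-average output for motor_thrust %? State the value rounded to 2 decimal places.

R1 (z=47.2): rising=0.78, below=0.14; AND[a·b] → w = 0.1092
R2 (z=72.1): below=0.14, hovering=0.44; AND[a·b] → w = 0.0616
R3 (z=63.8): near=0.65, hovering=0.44; AND[a·b] → w = 0.2860
Weighted average = (0.1092·47.2 + 0.0616·72.1 + 0.2860·63.8) / (0.1092 + 0.0616 + 0.2860)
  = 27.8424 / 0.4568 = 60.95

60.95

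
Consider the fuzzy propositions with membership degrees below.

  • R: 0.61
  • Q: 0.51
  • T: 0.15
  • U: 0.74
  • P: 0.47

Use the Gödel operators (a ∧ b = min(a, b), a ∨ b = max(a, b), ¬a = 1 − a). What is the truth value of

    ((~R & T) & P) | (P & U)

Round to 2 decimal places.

~R = 1 − 0.61 = 0.39
~R & T = min(a, b) on (0.39, 0.15) = 0.15
(~R & T) & P = min(a, b) on (0.15, 0.47) = 0.15
P & U = min(a, b) on (0.47, 0.74) = 0.47
((~R & T) & P) | (P & U) = max(a, b) on (0.15, 0.47) = 0.47

0.47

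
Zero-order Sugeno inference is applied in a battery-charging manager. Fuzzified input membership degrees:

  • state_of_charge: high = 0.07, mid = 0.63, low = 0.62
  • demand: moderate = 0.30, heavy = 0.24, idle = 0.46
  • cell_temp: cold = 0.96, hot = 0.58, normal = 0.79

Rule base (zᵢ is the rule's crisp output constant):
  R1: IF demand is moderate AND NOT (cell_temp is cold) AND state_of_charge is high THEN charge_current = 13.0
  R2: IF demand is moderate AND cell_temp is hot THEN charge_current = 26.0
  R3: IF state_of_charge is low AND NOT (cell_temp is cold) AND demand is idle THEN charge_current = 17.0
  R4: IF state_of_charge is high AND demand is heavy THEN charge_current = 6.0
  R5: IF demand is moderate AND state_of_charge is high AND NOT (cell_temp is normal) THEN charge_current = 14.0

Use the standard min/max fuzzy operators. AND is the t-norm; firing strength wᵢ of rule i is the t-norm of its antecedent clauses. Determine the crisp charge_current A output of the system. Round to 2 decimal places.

R1 (z=13.0): moderate=0.30, ¬cold=1−0.96=0.04, high=0.07; AND[min(a, b)] → w = 0.04
R2 (z=26.0): moderate=0.30, hot=0.58; AND[min(a, b)] → w = 0.30
R3 (z=17.0): low=0.62, ¬cold=1−0.96=0.04, idle=0.46; AND[min(a, b)] → w = 0.04
R4 (z=6.0): high=0.07, heavy=0.24; AND[min(a, b)] → w = 0.07
R5 (z=14.0): moderate=0.30, high=0.07, ¬normal=1−0.79=0.21; AND[min(a, b)] → w = 0.07
Weighted average = (0.04·13.0 + 0.30·26.0 + 0.04·17.0 + 0.07·6.0 + 0.07·14.0) / (0.04 + 0.30 + 0.04 + 0.07 + 0.07)
  = 10.4000 / 0.5200 = 20.00

20.00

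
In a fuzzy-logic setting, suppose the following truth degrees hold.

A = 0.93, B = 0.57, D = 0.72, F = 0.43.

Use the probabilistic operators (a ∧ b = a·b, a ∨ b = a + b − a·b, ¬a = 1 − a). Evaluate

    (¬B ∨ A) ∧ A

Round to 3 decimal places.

¬B = 1 − 0.5700 = 0.4300
¬B ∨ A = a + b − a·b on (0.4300, 0.9300) = 0.9601
(¬B ∨ A) ∧ A = a·b on (0.9601, 0.9300) = 0.8929

0.893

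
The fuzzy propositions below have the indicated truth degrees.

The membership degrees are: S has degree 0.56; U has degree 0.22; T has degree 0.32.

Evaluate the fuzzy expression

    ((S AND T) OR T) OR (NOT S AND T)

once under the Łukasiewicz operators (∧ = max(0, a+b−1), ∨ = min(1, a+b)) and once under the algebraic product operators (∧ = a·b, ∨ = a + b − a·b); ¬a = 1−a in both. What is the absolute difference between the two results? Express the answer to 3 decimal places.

0.200

Under Łukasiewicz:
  S AND T = max(0, a+b−1) on (0.56, 0.32) = 0.00
  (S AND T) OR T = min(1, a+b) on (0.00, 0.32) = 0.32
  NOT S = 1 − 0.56 = 0.44
  NOT S AND T = max(0, a+b−1) on (0.44, 0.32) = 0.00
  ((S AND T) OR T) OR (NOT S AND T) = min(1, a+b) on (0.32, 0.00) = 0.32
  → value = 0.3200
Under algebraic product:
  S AND T = a·b on (0.5600, 0.3200) = 0.1792
  (S AND T) OR T = a + b − a·b on (0.1792, 0.3200) = 0.4419
  NOT S = 1 − 0.5600 = 0.4400
  NOT S AND T = a·b on (0.4400, 0.3200) = 0.1408
  ((S AND T) OR T) OR (NOT S AND T) = a + b − a·b on (0.4419, 0.1408) = 0.5204
  → value = 0.5204
|0.3200 − 0.5204| = 0.200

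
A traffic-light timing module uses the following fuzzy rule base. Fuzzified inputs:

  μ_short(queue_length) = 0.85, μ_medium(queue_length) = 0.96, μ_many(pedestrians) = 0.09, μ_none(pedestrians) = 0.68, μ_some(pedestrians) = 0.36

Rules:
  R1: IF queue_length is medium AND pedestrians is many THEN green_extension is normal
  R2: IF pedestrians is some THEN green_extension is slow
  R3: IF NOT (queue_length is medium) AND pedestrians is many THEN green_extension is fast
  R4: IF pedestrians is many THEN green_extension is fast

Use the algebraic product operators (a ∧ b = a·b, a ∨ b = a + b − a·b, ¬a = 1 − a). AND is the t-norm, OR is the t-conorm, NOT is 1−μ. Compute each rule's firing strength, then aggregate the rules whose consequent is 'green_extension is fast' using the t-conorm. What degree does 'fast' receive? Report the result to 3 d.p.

R1: medium=0.96, many=0.09; AND[a·b] → w = 0.0864
R2: some=0.36 → w = 0.3600
R3: ¬medium=1−0.96=0.04, many=0.09; AND[a·b] → w = 0.0036
R4: many=0.09 → w = 0.0900
Rules with consequent 'fast': {R3, R4} → strengths 0.0036, 0.0900
Aggregate via t-conorm [a + b − a·b]: 0.0933

0.093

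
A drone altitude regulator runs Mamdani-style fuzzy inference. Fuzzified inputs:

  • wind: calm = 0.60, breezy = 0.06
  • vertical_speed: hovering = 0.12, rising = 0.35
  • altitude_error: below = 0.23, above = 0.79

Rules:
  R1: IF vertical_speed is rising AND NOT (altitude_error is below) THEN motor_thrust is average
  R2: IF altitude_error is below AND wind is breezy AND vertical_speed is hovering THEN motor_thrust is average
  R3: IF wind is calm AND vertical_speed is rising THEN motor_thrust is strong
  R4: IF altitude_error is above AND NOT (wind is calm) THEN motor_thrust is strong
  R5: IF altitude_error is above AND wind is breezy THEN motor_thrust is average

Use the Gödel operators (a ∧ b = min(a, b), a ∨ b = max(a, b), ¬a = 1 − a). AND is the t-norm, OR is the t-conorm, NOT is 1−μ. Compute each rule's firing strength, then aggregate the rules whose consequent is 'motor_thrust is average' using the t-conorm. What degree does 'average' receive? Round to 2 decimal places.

0.35

R1: rising=0.35, ¬below=1−0.23=0.77; AND[min(a, b)] → w = 0.35
R2: below=0.23, breezy=0.06, hovering=0.12; AND[min(a, b)] → w = 0.06
R3: calm=0.60, rising=0.35; AND[min(a, b)] → w = 0.35
R4: above=0.79, ¬calm=1−0.60=0.40; AND[min(a, b)] → w = 0.40
R5: above=0.79, breezy=0.06; AND[min(a, b)] → w = 0.06
Rules with consequent 'average': {R1, R2, R5} → strengths 0.35, 0.06, 0.06
Aggregate via t-conorm [max(a, b)]: 0.35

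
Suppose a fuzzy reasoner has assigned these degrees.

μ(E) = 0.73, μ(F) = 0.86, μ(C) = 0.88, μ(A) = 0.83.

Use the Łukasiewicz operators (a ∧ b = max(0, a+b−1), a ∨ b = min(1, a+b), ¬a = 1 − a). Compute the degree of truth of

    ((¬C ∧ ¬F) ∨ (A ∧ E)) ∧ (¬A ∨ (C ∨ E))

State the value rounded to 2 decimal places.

0.56

¬C = 1 − 0.88 = 0.12
¬F = 1 − 0.86 = 0.14
¬C ∧ ¬F = max(0, a+b−1) on (0.12, 0.14) = 0.00
A ∧ E = max(0, a+b−1) on (0.83, 0.73) = 0.56
(¬C ∧ ¬F) ∨ (A ∧ E) = min(1, a+b) on (0.00, 0.56) = 0.56
¬A = 1 − 0.83 = 0.17
C ∨ E = min(1, a+b) on (0.88, 0.73) = 1.00
¬A ∨ (C ∨ E) = min(1, a+b) on (0.17, 1.00) = 1.00
((¬C ∧ ¬F) ∨ (A ∧ E)) ∧ (¬A ∨ (C ∨ E)) = max(0, a+b−1) on (0.56, 1.00) = 0.56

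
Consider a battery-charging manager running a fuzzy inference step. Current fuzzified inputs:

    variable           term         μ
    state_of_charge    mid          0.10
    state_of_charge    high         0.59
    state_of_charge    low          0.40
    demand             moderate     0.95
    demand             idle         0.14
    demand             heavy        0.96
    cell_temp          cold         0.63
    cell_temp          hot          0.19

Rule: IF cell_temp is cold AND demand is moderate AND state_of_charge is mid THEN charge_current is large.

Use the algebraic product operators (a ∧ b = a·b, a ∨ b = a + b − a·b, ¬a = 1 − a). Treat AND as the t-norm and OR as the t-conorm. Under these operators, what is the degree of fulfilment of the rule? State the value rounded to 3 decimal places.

0.060

firing strength: cold=0.63, moderate=0.95, mid=0.10; AND[a·b] → w = 0.0598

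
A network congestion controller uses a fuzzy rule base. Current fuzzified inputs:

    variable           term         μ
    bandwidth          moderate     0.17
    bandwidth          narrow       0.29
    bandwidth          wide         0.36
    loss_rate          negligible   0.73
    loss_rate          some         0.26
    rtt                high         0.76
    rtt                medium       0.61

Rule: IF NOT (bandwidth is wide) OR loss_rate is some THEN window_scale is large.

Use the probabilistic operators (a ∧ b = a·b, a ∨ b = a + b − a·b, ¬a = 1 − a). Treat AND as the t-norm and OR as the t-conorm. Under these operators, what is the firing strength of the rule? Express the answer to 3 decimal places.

0.734

firing strength: ¬wide=1−0.36=0.64, some=0.26; OR[a + b − a·b] → w = 0.7336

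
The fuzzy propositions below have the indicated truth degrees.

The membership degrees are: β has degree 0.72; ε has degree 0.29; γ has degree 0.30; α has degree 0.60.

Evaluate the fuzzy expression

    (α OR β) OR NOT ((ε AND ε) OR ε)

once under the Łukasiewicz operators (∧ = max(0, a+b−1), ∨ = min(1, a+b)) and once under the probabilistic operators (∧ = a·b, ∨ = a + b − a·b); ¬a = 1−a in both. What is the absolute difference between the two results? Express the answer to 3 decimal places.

0.039

Under Łukasiewicz:
  α OR β = min(1, a+b) on (0.60, 0.72) = 1.00
  ε AND ε = max(0, a+b−1) on (0.29, 0.29) = 0.00
  (ε AND ε) OR ε = min(1, a+b) on (0.00, 0.29) = 0.29
  NOT ((ε AND ε) OR ε) = 1 − 0.29 = 0.71
  (α OR β) OR NOT ((ε AND ε) OR ε) = min(1, a+b) on (1.00, 0.71) = 1.00
  → value = 1.0000
Under probabilistic:
  α OR β = a + b − a·b on (0.6000, 0.7200) = 0.8880
  ε AND ε = a·b on (0.2900, 0.2900) = 0.0841
  (ε AND ε) OR ε = a + b − a·b on (0.0841, 0.2900) = 0.3497
  NOT ((ε AND ε) OR ε) = 1 − 0.3497 = 0.6503
  (α OR β) OR NOT ((ε AND ε) OR ε) = a + b − a·b on (0.8880, 0.6503) = 0.9608
  → value = 0.9608
|1.0000 − 0.9608| = 0.039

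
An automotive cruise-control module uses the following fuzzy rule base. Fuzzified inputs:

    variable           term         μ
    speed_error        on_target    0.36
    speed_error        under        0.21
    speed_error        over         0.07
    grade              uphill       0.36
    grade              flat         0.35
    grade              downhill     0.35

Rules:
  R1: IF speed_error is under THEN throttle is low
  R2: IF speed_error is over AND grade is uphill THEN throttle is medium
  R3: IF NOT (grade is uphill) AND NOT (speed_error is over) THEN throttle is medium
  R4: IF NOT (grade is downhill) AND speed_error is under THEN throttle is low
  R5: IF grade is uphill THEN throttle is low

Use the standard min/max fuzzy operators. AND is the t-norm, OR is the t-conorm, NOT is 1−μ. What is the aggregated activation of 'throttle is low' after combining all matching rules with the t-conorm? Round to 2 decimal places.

R1: under=0.21 → w = 0.21
R2: over=0.07, uphill=0.36; AND[min(a, b)] → w = 0.07
R3: ¬uphill=1−0.36=0.64, ¬over=1−0.07=0.93; AND[min(a, b)] → w = 0.64
R4: ¬downhill=1−0.35=0.65, under=0.21; AND[min(a, b)] → w = 0.21
R5: uphill=0.36 → w = 0.36
Rules with consequent 'low': {R1, R4, R5} → strengths 0.21, 0.21, 0.36
Aggregate via t-conorm [max(a, b)]: 0.36

0.36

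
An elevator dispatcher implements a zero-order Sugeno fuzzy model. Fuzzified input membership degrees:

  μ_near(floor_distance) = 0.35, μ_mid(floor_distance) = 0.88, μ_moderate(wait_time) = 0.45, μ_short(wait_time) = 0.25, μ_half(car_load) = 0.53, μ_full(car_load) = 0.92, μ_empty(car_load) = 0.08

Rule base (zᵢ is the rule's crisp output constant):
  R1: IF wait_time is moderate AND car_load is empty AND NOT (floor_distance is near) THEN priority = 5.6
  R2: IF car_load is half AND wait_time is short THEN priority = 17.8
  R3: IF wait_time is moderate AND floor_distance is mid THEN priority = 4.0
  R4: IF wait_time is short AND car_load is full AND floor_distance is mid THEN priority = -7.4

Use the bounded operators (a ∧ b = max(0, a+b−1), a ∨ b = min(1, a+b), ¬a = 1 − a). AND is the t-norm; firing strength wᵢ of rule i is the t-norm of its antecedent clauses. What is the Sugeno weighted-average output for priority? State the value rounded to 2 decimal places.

2.50

R1 (z=5.6): moderate=0.45, empty=0.08, ¬near=1−0.35=0.65; AND[max(0, a+b−1)] → w = 0.00
R2 (z=17.8): half=0.53, short=0.25; AND[max(0, a+b−1)] → w = 0.00
R3 (z=4.0): moderate=0.45, mid=0.88; AND[max(0, a+b−1)] → w = 0.33
R4 (z=-7.4): short=0.25, full=0.92, mid=0.88; AND[max(0, a+b−1)] → w = 0.05
Weighted average = (0.00·5.6 + 0.00·17.8 + 0.33·4.0 + 0.05·-7.4) / (0.00 + 0.00 + 0.33 + 0.05)
  = 0.9500 / 0.3800 = 2.50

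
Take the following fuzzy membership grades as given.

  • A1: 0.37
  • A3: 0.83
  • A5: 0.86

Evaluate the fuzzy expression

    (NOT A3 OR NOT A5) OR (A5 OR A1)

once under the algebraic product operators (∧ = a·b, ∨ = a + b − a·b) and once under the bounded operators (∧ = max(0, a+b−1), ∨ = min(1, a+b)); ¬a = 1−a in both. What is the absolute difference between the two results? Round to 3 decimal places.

Under algebraic product:
  NOT A3 = 1 − 0.8300 = 0.1700
  NOT A5 = 1 − 0.8600 = 0.1400
  NOT A3 OR NOT A5 = a + b − a·b on (0.1700, 0.1400) = 0.2862
  A5 OR A1 = a + b − a·b on (0.8600, 0.3700) = 0.9118
  (NOT A3 OR NOT A5) OR (A5 OR A1) = a + b − a·b on (0.2862, 0.9118) = 0.9370
  → value = 0.9370
Under bounded:
  NOT A3 = 1 − 0.83 = 0.17
  NOT A5 = 1 − 0.86 = 0.14
  NOT A3 OR NOT A5 = min(1, a+b) on (0.17, 0.14) = 0.31
  A5 OR A1 = min(1, a+b) on (0.86, 0.37) = 1.00
  (NOT A3 OR NOT A5) OR (A5 OR A1) = min(1, a+b) on (0.31, 1.00) = 1.00
  → value = 1.0000
|0.9370 − 1.0000| = 0.063

0.063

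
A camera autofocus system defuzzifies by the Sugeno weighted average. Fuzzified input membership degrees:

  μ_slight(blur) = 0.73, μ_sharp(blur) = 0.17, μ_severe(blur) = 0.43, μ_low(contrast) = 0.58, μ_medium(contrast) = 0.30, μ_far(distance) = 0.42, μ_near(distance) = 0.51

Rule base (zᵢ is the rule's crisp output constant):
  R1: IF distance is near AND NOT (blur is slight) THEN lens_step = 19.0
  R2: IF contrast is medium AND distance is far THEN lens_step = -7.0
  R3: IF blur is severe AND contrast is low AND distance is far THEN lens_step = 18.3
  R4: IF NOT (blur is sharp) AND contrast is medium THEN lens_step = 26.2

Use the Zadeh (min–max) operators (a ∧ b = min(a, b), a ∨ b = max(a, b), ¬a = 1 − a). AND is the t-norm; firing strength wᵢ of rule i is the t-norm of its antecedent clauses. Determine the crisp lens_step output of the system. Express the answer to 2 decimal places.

R1 (z=19.0): near=0.51, ¬slight=1−0.73=0.27; AND[min(a, b)] → w = 0.27
R2 (z=-7.0): medium=0.30, far=0.42; AND[min(a, b)] → w = 0.30
R3 (z=18.3): severe=0.43, low=0.58, far=0.42; AND[min(a, b)] → w = 0.42
R4 (z=26.2): ¬sharp=1−0.17=0.83, medium=0.30; AND[min(a, b)] → w = 0.30
Weighted average = (0.27·19.0 + 0.30·-7.0 + 0.42·18.3 + 0.30·26.2) / (0.27 + 0.30 + 0.42 + 0.30)
  = 18.5760 / 1.2900 = 14.40

14.40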